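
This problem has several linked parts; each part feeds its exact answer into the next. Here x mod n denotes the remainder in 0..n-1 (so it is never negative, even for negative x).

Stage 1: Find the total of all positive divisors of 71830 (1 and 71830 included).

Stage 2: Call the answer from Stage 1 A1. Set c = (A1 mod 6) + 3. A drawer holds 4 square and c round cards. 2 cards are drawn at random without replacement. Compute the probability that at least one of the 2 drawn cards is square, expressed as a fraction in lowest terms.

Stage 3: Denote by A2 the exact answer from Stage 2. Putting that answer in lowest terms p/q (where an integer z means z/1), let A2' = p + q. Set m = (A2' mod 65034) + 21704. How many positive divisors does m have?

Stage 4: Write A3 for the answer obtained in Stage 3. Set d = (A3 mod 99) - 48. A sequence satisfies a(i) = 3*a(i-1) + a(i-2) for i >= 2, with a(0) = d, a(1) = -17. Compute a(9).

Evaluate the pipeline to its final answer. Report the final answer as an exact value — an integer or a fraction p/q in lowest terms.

-361862

Stage 1: 71830 = 2 * 5 * 11 * 653; sigma = (1 + 2) * (1 + 5) * (1 + 11) * (1 + 653) = 3 * 6 * 12 * 654 = 141264; answer 141264
Stage 2: A1 = 141264; c = 3; total draws C(7,2) = 21; complement C(3,2) = 3; favorable 21 - 3 = 18; P = 6/7; answer 6/7
Stage 3: A2 = 6/7; threaded value p + q = 13; m = 21717; 21717 = 3^2 * 19 * 127; number of divisors = (2+1) * (1+1) * (1+1) = 12; answer 12
Stage 4: A3 = 12; d = -36; a(2) = 3*(-17) + 1*(-36) = -87; iterating: a(2)=-87, a(3)=-278, a(4)=-921, a(5)=-3041, a(6)=-10044, a(7)=-33173, a(8)=-109563, a(9)=-361862; answer -361862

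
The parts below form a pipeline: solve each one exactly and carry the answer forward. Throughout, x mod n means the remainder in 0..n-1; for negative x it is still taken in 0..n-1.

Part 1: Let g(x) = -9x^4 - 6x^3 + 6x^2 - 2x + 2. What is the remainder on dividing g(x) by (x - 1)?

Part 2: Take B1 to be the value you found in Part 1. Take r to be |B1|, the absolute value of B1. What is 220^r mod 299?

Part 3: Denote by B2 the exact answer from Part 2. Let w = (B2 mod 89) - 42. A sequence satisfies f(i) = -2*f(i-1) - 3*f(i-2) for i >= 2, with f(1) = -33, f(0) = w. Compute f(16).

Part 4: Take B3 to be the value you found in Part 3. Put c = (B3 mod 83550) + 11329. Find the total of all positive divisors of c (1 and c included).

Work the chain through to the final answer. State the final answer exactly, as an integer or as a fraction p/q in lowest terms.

120960

Part 1: remainder = value at the root: -9*(1)^4 - 6*(1)^3 + 6*(1)^2 - 2*(1)^1 + 2 = (-9) + (-6) + (6) + (-2) + (2) = -9; answer -9
Part 2: B1 = -9; r = 9; squarings mod 299: 220^1=220, 220^2=261, 220^4=248, 220^8=209; 220^9 = 220^1 * 220^8 = 233 (mod 299); answer 233
Part 3: B2 = 233; w = 13; f(2) = -2*(-33) - 3*(13) = 27; iterating: f(2)=27, f(3)=45, f(4)=-171, f(5)=207, f(6)=99, f(7)=-819, f(8)=1341, f(9)=-225, f(10)=-3573, f(11)=7821, f(12)=-4923, f(13)=-13617, f(14)=42003, f(15)=-43155, f(16)=-39699; answer -39699
Part 4: B3 = -39699; c = 55180; 55180 = 2^2 * 5 * 31 * 89; sigma = (1 + 2 + 4) * (1 + 5) * (1 + 31) * (1 + 89) = 7 * 6 * 32 * 90 = 120960; answer 120960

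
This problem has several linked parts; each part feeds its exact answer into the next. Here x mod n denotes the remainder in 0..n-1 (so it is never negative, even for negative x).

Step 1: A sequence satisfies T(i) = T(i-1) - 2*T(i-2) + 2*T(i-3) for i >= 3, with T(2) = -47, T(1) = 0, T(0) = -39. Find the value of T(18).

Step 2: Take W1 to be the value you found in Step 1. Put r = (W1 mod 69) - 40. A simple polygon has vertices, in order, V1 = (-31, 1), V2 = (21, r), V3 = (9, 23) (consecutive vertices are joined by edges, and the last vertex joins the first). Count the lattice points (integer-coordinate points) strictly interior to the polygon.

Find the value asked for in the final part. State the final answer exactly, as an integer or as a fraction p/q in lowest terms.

550

Step 1: T(3) = 1*(-47) - 2*(0) + 2*(-39) = -125; iterating: T(3)=-125, T(4)=-31, T(5)=125, T(6)=-63, T(7)=-375, T(8)=1, T(9)=625, T(10)=-127, T(11)=-1375, T(12)=129, T(13)=2625, T(14)=-383, T(15)=-5375, T(16)=641, T(17)=10625, T(18)=-1407; answer -1407
Step 2: W1 = -1407; r = 2; cross terms: (-31*2 - 21*1)=-83, (21*23 - 9*2)=465, (9*1 - -31*23)=722; twice the area = |1104| = 1104; area = 552; boundary points = 1 + 3 + 2 = 6; strictly interior points = area - boundary/2 + 1 = 550; answer 550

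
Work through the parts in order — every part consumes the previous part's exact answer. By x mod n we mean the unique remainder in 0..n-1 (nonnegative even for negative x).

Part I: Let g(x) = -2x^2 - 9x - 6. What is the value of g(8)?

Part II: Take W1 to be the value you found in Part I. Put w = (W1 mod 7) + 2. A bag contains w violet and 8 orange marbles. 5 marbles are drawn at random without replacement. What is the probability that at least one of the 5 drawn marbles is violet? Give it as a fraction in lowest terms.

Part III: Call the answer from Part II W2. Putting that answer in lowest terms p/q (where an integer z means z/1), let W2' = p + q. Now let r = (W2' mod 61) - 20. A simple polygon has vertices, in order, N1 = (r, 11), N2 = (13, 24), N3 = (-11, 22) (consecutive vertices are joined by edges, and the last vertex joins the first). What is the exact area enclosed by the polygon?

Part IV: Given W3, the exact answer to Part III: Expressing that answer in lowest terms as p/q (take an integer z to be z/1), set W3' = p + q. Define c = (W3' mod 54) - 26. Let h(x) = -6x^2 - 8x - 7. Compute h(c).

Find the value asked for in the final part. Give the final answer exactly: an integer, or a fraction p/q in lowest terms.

-3855

Part I: -2*(8)^2 - 9*(8)^1 - 6 = (-128) + (-72) + (-6) = -206; answer -206
Part II: W1 = -206; w = 6; total draws C(14,5) = 2002; complement C(8,5) = 56; favorable 2002 - 56 = 1946; P = 139/143; answer 139/143
Part III: W2 = 139/143; threaded value p + q = 282; r = 18; cross terms: (18*24 - 13*11)=289, (13*22 - -11*24)=550, (-11*11 - 18*22)=-517; twice the area = |322| = 322; area = 161; answer 161
Part IV: W3 = 161; threaded value p + q = 162; c = -26; -6*(-26)^2 - 8*(-26)^1 - 7 = (-4056) + (208) + (-7) = -3855; answer -3855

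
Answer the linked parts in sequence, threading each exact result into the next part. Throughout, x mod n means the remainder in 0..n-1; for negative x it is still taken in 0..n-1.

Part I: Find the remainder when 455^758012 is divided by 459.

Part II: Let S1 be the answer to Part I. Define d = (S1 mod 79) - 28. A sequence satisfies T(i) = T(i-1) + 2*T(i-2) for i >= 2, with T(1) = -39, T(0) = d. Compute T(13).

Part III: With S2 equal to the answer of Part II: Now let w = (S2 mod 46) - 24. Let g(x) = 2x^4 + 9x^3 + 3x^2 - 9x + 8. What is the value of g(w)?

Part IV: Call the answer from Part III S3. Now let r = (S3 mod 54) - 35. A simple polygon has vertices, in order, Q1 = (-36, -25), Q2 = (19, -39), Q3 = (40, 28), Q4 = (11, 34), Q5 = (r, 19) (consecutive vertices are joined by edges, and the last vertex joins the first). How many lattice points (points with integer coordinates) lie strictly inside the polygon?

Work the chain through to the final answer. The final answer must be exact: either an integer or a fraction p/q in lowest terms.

2542

Part I: squarings mod 459: 455^1=455, 455^2=16, 455^4=256, 455^8=358, 455^16=103, 455^32=52, 455^64=409, 455^128=205, 455^256=256, 455^512=358, 455^1024=103, 455^2048=52, 455^4096=409, 455^8192=205, 455^16384=256, 455^32768=358, 455^65536=103, 455^131072=52, 455^262144=409, 455^524288=205; 455^758012 = 455^4 * 455^8 * 455^16 * 455^32 * 455^64 * 455^128 * 455^4096 * 455^32768 * 455^65536 * 455^131072 * 455^524288 = 52 (mod 459); answer 52
Part II: S1 = 52; d = 24; T(2) = 1*(-39) + 2*(24) = 9; iterating: T(2)=9, T(3)=-69, T(4)=-51, T(5)=-189, T(6)=-291, T(7)=-669, T(8)=-1251, T(9)=-2589, T(10)=-5091, T(11)=-10269, T(12)=-20451, T(13)=-40989; answer -40989
Part III: S2 = -40989; w = 19; 2*(19)^4 + 9*(19)^3 + 3*(19)^2 - 9*(19)^1 + 8 = (260642) + (61731) + (1083) + (-171) + (8) = 323293; answer 323293
Part IV: S3 = 323293; r = 14; cross terms: (-36*-39 - 19*-25)=1879, (19*28 - 40*-39)=2092, (40*34 - 11*28)=1052, (11*19 - 14*34)=-267, (14*-25 - -36*19)=334; twice the area = |5090| = 5090; area = 2545; boundary points = 1 + 1 + 1 + 3 + 2 = 8; strictly interior points = area - boundary/2 + 1 = 2542; answer 2542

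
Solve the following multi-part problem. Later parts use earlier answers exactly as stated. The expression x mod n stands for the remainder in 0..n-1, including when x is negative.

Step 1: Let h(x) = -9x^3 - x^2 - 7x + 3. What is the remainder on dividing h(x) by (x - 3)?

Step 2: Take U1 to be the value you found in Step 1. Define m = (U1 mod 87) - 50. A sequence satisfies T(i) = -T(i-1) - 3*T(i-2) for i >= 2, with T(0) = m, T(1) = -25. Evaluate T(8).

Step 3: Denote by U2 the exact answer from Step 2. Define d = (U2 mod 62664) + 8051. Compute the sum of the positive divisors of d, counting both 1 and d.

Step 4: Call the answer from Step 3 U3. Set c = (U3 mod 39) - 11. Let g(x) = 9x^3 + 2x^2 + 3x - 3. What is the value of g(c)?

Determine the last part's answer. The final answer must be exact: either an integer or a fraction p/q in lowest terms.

-11773

Step 1: remainder = value at the root: -9*(3)^3 - 1*(3)^2 - 7*(3)^1 + 3 = (-243) + (-9) + (-21) + (3) = -270; answer -270
Step 2: U1 = -270; m = 28; T(2) = -1*(-25) - 3*(28) = -59; iterating: T(2)=-59, T(3)=134, T(4)=43, T(5)=-445, T(6)=316, T(7)=1019, T(8)=-1967; answer -1967
Step 3: U2 = -1967; d = 68748; 68748 = 2^2 * 3 * 17 * 337; sigma = (1 + 2 + 4) * (1 + 3) * (1 + 17) * (1 + 337) = 7 * 4 * 18 * 338 = 170352; answer 170352
Step 4: U3 = 170352; c = -11; 9*(-11)^3 + 2*(-11)^2 + 3*(-11)^1 - 3 = (-11979) + (242) + (-33) + (-3) = -11773; answer -11773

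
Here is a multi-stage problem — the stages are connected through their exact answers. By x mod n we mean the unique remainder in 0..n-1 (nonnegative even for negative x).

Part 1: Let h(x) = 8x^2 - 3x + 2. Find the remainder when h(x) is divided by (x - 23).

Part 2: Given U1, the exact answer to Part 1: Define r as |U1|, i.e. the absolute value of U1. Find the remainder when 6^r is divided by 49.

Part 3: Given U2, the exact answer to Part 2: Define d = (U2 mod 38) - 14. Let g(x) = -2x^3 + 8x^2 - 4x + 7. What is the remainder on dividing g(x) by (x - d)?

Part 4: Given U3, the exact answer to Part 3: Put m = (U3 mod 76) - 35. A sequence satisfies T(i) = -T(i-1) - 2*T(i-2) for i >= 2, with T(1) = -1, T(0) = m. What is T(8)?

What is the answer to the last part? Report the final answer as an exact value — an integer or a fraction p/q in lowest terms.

-227

Part 1: remainder = value at the root: 8*(23)^2 - 3*(23)^1 + 2 = (4232) + (-69) + (2) = 4165; answer 4165
Part 2: U1 = 4165; r = 4165; squarings mod 49: 6^1=6, 6^2=36, 6^4=22, 6^8=43, 6^16=36, 6^32=22, 6^64=43, 6^128=36, 6^256=22, 6^512=43, 6^1024=36, 6^2048=22, 6^4096=43; 6^4165 = 6^1 * 6^4 * 6^64 * 6^4096 = 48 (mod 49); answer 48
Part 3: U2 = 48; d = -4; remainder = value at the root: -2*(-4)^3 + 8*(-4)^2 - 4*(-4)^1 + 7 = (128) + (128) + (16) + (7) = 279; answer 279
Part 4: U3 = 279; m = 16; T(2) = -1*(-1) - 2*(16) = -31; iterating: T(2)=-31, T(3)=33, T(4)=29, T(5)=-95, T(6)=37, T(7)=153, T(8)=-227; answer -227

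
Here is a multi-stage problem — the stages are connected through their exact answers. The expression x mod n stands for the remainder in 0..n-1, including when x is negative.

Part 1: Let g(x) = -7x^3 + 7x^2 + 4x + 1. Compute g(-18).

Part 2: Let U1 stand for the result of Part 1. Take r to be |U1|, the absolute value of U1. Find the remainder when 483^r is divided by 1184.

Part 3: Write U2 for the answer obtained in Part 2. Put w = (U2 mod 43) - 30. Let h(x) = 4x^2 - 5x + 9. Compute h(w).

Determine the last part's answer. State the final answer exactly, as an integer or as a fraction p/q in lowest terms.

3759

Part 1: -7*(-18)^3 + 7*(-18)^2 + 4*(-18)^1 + 1 = (40824) + (2268) + (-72) + (1) = 43021; answer 43021
Part 2: U1 = 43021; r = 43021; squarings mod 1184: 483^1=483, 483^2=41, 483^4=497, 483^8=737, 483^16=897, 483^32=673, 483^64=641, 483^128=33, 483^256=1089, 483^512=737, 483^1024=897, 483^2048=673, 483^4096=641, 483^8192=33, 483^16384=1089, 483^32768=737; 483^43021 = 483^1 * 483^4 * 483^8 * 483^2048 * 483^8192 * 483^32768 = 1075 (mod 1184); answer 1075
Part 3: U2 = 1075; w = -30; 4*(-30)^2 - 5*(-30)^1 + 9 = (3600) + (150) + (9) = 3759; answer 3759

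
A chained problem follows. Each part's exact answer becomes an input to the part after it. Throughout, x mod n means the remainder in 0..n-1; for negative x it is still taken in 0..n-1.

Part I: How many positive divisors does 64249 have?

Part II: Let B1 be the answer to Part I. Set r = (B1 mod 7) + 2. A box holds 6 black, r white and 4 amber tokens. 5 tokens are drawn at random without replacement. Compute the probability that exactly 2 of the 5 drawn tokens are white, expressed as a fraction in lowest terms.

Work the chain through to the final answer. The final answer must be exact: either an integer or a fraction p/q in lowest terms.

Part I: 64249 = 47 * 1367; number of divisors = (1+1) * (1+1) = 4; answer 4
Part II: B1 = 4; r = 6; total draws C(16,5) = 4368; favorable C(6,2)*C(10,3) = 1800; P = 75/182; answer 75/182

75/182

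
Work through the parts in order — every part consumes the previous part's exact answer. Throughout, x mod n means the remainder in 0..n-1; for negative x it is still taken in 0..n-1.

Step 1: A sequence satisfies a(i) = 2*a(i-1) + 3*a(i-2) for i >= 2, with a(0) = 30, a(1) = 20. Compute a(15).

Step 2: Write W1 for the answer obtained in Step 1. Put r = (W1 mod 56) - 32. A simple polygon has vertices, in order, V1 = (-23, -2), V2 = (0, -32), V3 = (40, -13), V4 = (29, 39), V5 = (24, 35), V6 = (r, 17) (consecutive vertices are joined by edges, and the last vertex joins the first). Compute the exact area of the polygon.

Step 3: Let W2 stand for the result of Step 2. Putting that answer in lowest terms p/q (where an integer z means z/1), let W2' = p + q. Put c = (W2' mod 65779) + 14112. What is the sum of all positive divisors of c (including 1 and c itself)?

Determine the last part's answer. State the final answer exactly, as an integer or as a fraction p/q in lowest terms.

Step 1: a(2) = 2*(20) + 3*(30) = 130; iterating: a(2)=130, a(3)=320, a(4)=1030, a(5)=3020, a(6)=9130, a(7)=27320, a(8)=82030, a(9)=246020, a(10)=738130, a(11)=2214320, a(12)=6643030, a(13)=19929020, a(14)=59787130, a(15)=179361320; answer 179361320
Step 2: W1 = 179361320; r = 8; cross terms: (-23*-32 - 0*-2)=736, (0*-13 - 40*-32)=1280, (40*39 - 29*-13)=1937, (29*35 - 24*39)=79, (24*17 - 8*35)=128, (8*-2 - -23*17)=375; twice the area = |4535| = 4535; area = 4535/2; answer 4535/2
Step 3: W2 = 4535/2; threaded value p + q = 4537; c = 18649; 18649 = 17 * 1097; sigma = (1 + 17) * (1 + 1097) = 18 * 1098 = 19764; answer 19764

19764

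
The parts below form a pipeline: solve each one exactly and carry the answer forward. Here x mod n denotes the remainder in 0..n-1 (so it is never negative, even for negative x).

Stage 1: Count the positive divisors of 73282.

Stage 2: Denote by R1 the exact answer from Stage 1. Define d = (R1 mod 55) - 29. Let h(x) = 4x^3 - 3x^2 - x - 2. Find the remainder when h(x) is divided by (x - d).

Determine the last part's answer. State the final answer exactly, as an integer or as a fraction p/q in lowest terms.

Stage 1: 73282 = 2 * 11 * 3331; number of divisors = (1+1) * (1+1) * (1+1) = 8; answer 8
Stage 2: R1 = 8; d = -21; remainder = value at the root: 4*(-21)^3 - 3*(-21)^2 - 1*(-21)^1 - 2 = (-37044) + (-1323) + (21) + (-2) = -38348; answer -38348

-38348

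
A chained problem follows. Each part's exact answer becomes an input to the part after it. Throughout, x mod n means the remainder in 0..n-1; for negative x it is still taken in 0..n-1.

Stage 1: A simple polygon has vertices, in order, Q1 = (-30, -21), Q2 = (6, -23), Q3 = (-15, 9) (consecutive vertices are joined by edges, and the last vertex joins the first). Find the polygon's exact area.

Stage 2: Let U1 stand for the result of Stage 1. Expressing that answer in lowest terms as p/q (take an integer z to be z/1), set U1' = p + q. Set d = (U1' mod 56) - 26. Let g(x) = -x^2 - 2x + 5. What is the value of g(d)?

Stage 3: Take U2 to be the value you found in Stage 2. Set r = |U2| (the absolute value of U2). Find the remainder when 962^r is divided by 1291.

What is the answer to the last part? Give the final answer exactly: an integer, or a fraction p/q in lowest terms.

495

Stage 1: cross terms: (-30*-23 - 6*-21)=816, (6*9 - -15*-23)=-291, (-15*-21 - -30*9)=585; twice the area = |1110| = 1110; area = 555; answer 555
Stage 2: U1 = 555; threaded value p + q = 556; d = 26; -1*(26)^2 - 2*(26)^1 + 5 = (-676) + (-52) + (5) = -723; answer -723
Stage 3: U2 = -723; r = 723; squarings mod 1291: 962^1=962, 962^2=1088, 962^4=1188, 962^8=281, 962^16=210, 962^32=206, 962^64=1124, 962^128=778, 962^256=1096, 962^512=586; 962^723 = 962^1 * 962^2 * 962^16 * 962^64 * 962^128 * 962^512 = 495 (mod 1291); answer 495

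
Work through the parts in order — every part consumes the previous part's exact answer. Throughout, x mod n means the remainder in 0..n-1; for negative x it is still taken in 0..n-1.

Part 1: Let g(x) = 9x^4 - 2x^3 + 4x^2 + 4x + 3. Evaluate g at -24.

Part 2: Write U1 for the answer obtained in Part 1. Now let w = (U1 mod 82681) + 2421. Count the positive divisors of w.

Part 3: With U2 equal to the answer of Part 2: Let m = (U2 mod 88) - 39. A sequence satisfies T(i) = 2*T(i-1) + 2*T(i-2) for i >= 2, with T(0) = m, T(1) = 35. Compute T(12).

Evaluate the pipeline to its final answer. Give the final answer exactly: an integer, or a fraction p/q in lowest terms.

Part 1: 9*(-24)^4 - 2*(-24)^3 + 4*(-24)^2 + 4*(-24)^1 + 3 = (2985984) + (27648) + (2304) + (-96) + (3) = 3015843; answer 3015843
Part 2: U1 = 3015843; w = 41748; 41748 = 2^2 * 3 * 7^2 * 71; number of divisors = (2+1) * (1+1) * (2+1) * (1+1) = 36; answer 36
Part 3: U2 = 36; m = -3; T(2) = 2*(35) + 2*(-3) = 64; iterating: T(2)=64, T(3)=198, T(4)=524, T(5)=1444, T(6)=3936, T(7)=10760, T(8)=29392, T(9)=80304, T(10)=219392, T(11)=599392, T(12)=1637568; answer 1637568

1637568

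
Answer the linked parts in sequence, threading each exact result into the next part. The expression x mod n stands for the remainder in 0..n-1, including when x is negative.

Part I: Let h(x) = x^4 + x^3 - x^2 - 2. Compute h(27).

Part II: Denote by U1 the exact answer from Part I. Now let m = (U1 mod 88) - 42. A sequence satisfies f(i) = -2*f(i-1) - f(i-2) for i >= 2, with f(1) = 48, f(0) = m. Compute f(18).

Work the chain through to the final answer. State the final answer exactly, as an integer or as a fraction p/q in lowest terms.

-847

Part I: 1*(27)^4 + 1*(27)^3 - 1*(27)^2 - 2 = (531441) + (19683) + (-729) + (-2) = 550393; answer 550393
Part II: U1 = 550393; m = -1; f(2) = -2*(48) - 1*(-1) = -95; iterating: f(2)=-95, f(3)=142, f(4)=-189, f(5)=236, f(6)=-283, f(7)=330, f(8)=-377, f(9)=424, f(10)=-471, f(11)=518, f(12)=-565, f(13)=612, f(14)=-659, f(15)=706, f(16)=-753, f(17)=800, f(18)=-847; answer -847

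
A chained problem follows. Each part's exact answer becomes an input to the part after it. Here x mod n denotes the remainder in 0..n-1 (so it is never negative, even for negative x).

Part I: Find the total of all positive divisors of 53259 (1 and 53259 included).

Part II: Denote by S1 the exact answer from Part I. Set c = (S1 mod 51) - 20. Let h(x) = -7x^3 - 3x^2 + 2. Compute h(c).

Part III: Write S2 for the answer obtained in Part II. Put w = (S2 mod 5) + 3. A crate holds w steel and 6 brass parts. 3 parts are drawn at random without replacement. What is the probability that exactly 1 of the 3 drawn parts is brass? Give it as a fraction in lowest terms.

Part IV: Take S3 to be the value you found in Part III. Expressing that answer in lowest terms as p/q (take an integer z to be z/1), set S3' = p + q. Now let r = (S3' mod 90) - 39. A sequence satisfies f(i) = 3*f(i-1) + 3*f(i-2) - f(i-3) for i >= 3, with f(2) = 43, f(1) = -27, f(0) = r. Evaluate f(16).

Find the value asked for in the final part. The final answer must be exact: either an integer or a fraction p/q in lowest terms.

Part I: 53259 = 3 * 41 * 433; sigma = (1 + 3) * (1 + 41) * (1 + 433) = 4 * 42 * 434 = 72912; answer 72912
Part II: S1 = 72912; c = 13; -7*(13)^3 - 3*(13)^2 + 2 = (-15379) + (-507) + (2) = -15884; answer -15884
Part III: S2 = -15884; w = 4; total draws C(10,3) = 120; favorable C(6,1)*C(4,2) = 36; P = 3/10; answer 3/10
Part IV: S3 = 3/10; threaded value p + q = 13; r = -26; f(3) = 3*(43) + 3*(-27) - 1*(-26) = 74; iterating: f(3)=74, f(4)=378, f(5)=1313, f(6)=4999, f(7)=18558, f(8)=69358, f(9)=258749, f(10)=965763, f(11)=3604178, f(12)=13451074, f(13)=50199993, f(14)=187349023, f(15)=699195974, f(16)=2609434998; answer 2609434998

2609434998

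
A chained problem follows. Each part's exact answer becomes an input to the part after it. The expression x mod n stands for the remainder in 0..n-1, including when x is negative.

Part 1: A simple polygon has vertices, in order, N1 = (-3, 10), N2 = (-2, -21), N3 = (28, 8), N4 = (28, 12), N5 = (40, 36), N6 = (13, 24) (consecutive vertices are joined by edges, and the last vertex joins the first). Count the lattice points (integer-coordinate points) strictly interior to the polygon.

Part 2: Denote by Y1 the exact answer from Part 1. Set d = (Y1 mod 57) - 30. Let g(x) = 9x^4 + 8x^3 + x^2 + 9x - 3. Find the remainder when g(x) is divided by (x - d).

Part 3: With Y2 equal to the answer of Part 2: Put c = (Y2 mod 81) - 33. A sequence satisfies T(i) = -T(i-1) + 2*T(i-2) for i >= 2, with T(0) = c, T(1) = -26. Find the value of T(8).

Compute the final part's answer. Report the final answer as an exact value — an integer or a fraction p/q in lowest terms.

4532

Part 1: cross terms: (-3*-21 - -2*10)=83, (-2*8 - 28*-21)=572, (28*12 - 28*8)=112, (28*36 - 40*12)=528, (40*24 - 13*36)=492, (13*10 - -3*24)=202; twice the area = |1989| = 1989; area = 1989/2; boundary points = 1 + 1 + 4 + 12 + 3 + 2 = 23; strictly interior points = area - boundary/2 + 1 = 984; answer 984
Part 2: Y1 = 984; d = -15; remainder = value at the root: 9*(-15)^4 + 8*(-15)^3 + 1*(-15)^2 + 9*(-15)^1 - 3 = (455625) + (-27000) + (225) + (-135) + (-3) = 428712; answer 428712
Part 3: Y2 = 428712; c = 27; T(2) = -1*(-26) + 2*(27) = 80; iterating: T(2)=80, T(3)=-132, T(4)=292, T(5)=-556, T(6)=1140, T(7)=-2252, T(8)=4532; answer 4532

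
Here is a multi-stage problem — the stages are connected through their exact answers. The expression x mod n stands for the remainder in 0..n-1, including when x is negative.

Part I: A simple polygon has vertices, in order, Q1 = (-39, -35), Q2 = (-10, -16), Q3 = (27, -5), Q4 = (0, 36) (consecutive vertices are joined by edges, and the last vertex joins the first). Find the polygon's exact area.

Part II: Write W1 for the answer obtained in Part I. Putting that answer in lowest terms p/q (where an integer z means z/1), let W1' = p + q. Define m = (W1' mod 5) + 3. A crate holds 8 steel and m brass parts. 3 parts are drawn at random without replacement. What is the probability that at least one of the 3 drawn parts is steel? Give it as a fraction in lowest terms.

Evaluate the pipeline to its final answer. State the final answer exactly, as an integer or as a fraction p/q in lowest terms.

138/143

Part I: cross terms: (-39*-16 - -10*-35)=274, (-10*-5 - 27*-16)=482, (27*36 - 0*-5)=972, (0*-35 - -39*36)=1404; twice the area = |3132| = 3132; area = 1566; answer 1566
Part II: W1 = 1566; threaded value p + q = 1567; m = 5; total draws C(13,3) = 286; complement C(5,3) = 10; favorable 286 - 10 = 276; P = 138/143; answer 138/143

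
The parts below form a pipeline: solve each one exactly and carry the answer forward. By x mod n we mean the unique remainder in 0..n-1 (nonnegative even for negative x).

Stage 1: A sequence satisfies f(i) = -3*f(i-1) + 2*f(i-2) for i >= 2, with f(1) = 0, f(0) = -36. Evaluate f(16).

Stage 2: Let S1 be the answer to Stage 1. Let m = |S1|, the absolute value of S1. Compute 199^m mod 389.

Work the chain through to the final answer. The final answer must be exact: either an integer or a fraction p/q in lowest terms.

Stage 1: f(2) = -3*(0) + 2*(-36) = -72; iterating: f(2)=-72, f(3)=216, f(4)=-792, f(5)=2808, f(6)=-10008, f(7)=35640, f(8)=-126936, f(9)=452088, f(10)=-1610136, f(11)=5734584, f(12)=-20424024, f(13)=72741240, f(14)=-259071768, f(15)=922697784, f(16)=-3286236888; answer -3286236888
Stage 2: S1 = -3286236888; m = 3286236888; squarings mod 389: 199^1=199, 199^2=312, 199^4=94, 199^8=278, 199^16=262, 199^32=180, 199^64=113, 199^128=321, 199^256=345, 199^512=380, 199^1024=81, 199^2048=337, 199^4096=370, 199^8192=361, 199^16384=6, 199^32768=36, 199^65536=129, 199^131072=303, 199^262144=5, 199^524288=25, 199^1048576=236, 199^2097152=69, 199^4194304=93, 199^8388608=91, 199^16777216=112, 199^33554432=96, 199^67108864=269, 199^134217728=7, 199^268435456=49, 199^536870912=67, 199^1073741824=210, 199^2147483648=143; 199^3286236888 = 199^8 * 199^16 * 199^64 * 199^128 * 199^512 * 199^1024 * 199^2048 * 199^4096 * 199^8192 * 199^16384 * 199^32768 * 199^65536 * 199^131072 * 199^262144 * 199^524288 * 199^1048576 * 199^4194304 * 199^8388608 * 199^16777216 * 199^33554432 * 199^1073741824 * 199^2147483648 = 142 (mod 389); answer 142

142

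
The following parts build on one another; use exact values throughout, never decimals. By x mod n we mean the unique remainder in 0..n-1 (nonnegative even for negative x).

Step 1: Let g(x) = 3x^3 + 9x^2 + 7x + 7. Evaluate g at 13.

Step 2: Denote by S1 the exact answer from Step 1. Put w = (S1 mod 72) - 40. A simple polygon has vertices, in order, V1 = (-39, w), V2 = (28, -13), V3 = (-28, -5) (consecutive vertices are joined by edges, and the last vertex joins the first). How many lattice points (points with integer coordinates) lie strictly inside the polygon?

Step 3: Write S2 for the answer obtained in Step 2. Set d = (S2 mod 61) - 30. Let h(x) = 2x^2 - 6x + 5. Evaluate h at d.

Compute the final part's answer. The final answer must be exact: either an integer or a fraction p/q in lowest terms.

Step 1: 3*(13)^3 + 9*(13)^2 + 7*(13)^1 + 7 = (6591) + (1521) + (91) + (7) = 8210; answer 8210
Step 2: S1 = 8210; w = -38; cross terms: (-39*-13 - 28*-38)=1571, (28*-5 - -28*-13)=-504, (-28*-38 - -39*-5)=869; twice the area = |1936| = 1936; area = 968; boundary points = 1 + 8 + 11 = 20; strictly interior points = area - boundary/2 + 1 = 959; answer 959
Step 3: S2 = 959; d = 14; 2*(14)^2 - 6*(14)^1 + 5 = (392) + (-84) + (5) = 313; answer 313

313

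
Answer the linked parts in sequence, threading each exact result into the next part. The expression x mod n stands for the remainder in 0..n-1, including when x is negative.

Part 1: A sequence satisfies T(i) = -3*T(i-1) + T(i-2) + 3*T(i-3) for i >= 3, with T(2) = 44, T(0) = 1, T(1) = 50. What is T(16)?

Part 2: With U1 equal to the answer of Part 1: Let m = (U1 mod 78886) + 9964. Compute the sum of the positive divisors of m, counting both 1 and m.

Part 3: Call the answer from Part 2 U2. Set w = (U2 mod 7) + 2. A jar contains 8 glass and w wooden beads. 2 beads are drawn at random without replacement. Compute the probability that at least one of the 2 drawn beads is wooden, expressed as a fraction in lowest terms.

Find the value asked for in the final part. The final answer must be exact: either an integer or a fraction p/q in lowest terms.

27/55

Part 1: T(3) = -3*(44) + 1*(50) + 3*(1) = -79; iterating: T(3)=-79, T(4)=431, T(5)=-1240, T(6)=3914, T(7)=-11689, T(8)=35261, T(9)=-105730, T(10)=317384, T(11)=-952099, T(12)=2856491, T(13)=-8569420, T(14)=25708454, T(15)=-77125309, T(16)=231376121; answer 231376121
Part 2: U1 = 231376121; m = 13447; 13447 = 7 * 17 * 113; sigma = (1 + 7) * (1 + 17) * (1 + 113) = 8 * 18 * 114 = 16416; answer 16416
Part 3: U2 = 16416; w = 3; total draws C(11,2) = 55; complement C(8,2) = 28; favorable 55 - 28 = 27; P = 27/55; answer 27/55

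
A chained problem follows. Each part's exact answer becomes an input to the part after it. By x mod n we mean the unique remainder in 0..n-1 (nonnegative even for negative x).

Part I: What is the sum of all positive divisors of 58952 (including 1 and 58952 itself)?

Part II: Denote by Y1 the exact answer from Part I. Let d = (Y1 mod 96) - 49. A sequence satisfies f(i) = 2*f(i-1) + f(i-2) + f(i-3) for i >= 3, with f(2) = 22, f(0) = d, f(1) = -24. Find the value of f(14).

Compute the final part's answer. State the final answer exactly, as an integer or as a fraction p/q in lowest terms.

Part I: 58952 = 2^3 * 7369; sigma = (1 + 2 + 4 + 8) * (1 + 7369) = 15 * 7370 = 110550; answer 110550
Part II: Y1 = 110550; d = 5; f(3) = 2*(22) + 1*(-24) + 1*(5) = 25; iterating: f(3)=25, f(4)=48, f(5)=143, f(6)=359, f(7)=909, f(8)=2320, f(9)=5908, f(10)=15045, f(11)=38318, f(12)=97589, f(13)=248541, f(14)=632989; answer 632989

632989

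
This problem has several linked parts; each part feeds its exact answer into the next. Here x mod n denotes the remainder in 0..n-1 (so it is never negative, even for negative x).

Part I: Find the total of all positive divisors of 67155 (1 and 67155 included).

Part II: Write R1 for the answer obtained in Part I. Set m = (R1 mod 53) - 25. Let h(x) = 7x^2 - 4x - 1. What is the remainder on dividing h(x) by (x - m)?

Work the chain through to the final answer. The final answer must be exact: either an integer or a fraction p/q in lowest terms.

314

Part I: 67155 = 3 * 5 * 11^2 * 37; sigma = (1 + 3) * (1 + 5) * (1 + 11 + 121) * (1 + 37) = 4 * 6 * 133 * 38 = 121296; answer 121296
Part II: R1 = 121296; m = 7; remainder = value at the root: 7*(7)^2 - 4*(7)^1 - 1 = (343) + (-28) + (-1) = 314; answer 314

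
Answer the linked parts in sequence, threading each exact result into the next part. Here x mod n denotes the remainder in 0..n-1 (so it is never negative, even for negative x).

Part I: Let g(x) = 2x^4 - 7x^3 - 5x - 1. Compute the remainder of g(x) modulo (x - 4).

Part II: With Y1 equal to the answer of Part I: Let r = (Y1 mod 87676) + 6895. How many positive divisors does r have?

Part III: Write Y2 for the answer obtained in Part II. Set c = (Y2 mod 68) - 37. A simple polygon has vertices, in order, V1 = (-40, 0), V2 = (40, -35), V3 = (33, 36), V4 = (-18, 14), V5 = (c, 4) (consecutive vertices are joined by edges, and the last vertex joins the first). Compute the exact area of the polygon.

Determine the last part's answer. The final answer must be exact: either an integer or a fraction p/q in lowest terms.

5655/2

Part I: remainder = value at the root: 2*(4)^4 - 7*(4)^3 - 5*(4)^1 - 1 = (512) + (-448) + (-20) + (-1) = 43; answer 43
Part II: Y1 = 43; r = 6938; 6938 = 2 * 3469; number of divisors = (1+1) * (1+1) = 4; answer 4
Part III: Y2 = 4; c = -33; cross terms: (-40*-35 - 40*0)=1400, (40*36 - 33*-35)=2595, (33*14 - -18*36)=1110, (-18*4 - -33*14)=390, (-33*0 - -40*4)=160; twice the area = |5655| = 5655; area = 5655/2; answer 5655/2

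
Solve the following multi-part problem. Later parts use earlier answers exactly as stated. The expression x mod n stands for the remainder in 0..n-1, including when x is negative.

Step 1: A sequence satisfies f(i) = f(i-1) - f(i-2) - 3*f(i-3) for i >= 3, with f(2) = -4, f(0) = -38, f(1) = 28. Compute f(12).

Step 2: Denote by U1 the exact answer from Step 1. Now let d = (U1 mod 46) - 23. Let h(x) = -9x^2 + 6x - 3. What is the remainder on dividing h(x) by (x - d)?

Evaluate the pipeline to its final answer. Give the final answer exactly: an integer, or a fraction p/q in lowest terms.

Step 1: f(3) = 1*(-4) - 1*(28) - 3*(-38) = 82; iterating: f(3)=82, f(4)=2, f(5)=-68, f(6)=-316, f(7)=-254, f(8)=266, f(9)=1468, f(10)=1964, f(11)=-302, f(12)=-6670; answer -6670
Step 2: U1 = -6670; d = -23; remainder = value at the root: -9*(-23)^2 + 6*(-23)^1 - 3 = (-4761) + (-138) + (-3) = -4902; answer -4902

-4902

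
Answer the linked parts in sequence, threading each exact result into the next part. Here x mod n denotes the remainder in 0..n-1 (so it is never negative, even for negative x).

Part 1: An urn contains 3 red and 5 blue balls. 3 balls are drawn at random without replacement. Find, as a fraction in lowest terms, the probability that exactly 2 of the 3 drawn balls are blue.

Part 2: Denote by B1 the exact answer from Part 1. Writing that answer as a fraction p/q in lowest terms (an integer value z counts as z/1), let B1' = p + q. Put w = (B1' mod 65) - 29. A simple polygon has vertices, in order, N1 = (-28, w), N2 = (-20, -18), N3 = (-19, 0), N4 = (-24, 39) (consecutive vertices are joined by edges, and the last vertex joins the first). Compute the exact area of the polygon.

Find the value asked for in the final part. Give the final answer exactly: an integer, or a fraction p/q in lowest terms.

457/2

Part 1: total draws C(8,3) = 56; favorable C(5,2)*C(3,1) = 30; P = 15/28; answer 15/28
Part 2: B1 = 15/28; threaded value p + q = 43; w = 14; cross terms: (-28*-18 - -20*14)=784, (-20*0 - -19*-18)=-342, (-19*39 - -24*0)=-741, (-24*14 - -28*39)=756; twice the area = |457| = 457; area = 457/2; answer 457/2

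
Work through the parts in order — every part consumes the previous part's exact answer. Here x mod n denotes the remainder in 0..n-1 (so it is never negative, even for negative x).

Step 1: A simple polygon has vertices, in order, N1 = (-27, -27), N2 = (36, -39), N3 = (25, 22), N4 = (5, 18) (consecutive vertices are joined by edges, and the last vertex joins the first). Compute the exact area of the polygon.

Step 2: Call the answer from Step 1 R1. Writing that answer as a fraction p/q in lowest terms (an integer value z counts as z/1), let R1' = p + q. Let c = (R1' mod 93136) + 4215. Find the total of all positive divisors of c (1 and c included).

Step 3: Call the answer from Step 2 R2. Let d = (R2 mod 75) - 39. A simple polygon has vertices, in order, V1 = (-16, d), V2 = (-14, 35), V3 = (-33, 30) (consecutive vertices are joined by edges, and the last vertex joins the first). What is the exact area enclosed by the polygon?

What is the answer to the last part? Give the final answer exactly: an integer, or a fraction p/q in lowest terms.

Step 1: cross terms: (-27*-39 - 36*-27)=2025, (36*22 - 25*-39)=1767, (25*18 - 5*22)=340, (5*-27 - -27*18)=351; twice the area = |4483| = 4483; area = 4483/2; answer 4483/2
Step 2: R1 = 4483/2; threaded value p + q = 4485; c = 8700; 8700 = 2^2 * 3 * 5^2 * 29; sigma = (1 + 2 + 4) * (1 + 3) * (1 + 5 + 25) * (1 + 29) = 7 * 4 * 31 * 30 = 26040; answer 26040
Step 3: R2 = 26040; d = -24; cross terms: (-16*35 - -14*-24)=-896, (-14*30 - -33*35)=735, (-33*-24 - -16*30)=1272; twice the area = |1111| = 1111; area = 1111/2; answer 1111/2

1111/2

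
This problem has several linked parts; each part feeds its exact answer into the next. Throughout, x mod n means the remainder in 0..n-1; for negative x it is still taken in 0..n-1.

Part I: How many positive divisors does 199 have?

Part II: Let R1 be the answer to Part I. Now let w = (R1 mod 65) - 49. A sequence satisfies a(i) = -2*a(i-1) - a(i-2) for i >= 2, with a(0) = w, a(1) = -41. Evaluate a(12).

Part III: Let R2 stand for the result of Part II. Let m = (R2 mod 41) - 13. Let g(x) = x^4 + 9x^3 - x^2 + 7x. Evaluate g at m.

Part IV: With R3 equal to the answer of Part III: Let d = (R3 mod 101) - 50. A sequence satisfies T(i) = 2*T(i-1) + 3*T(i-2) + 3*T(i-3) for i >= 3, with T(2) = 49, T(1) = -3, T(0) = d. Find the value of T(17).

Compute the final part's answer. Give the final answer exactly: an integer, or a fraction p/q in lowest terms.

Part I: 199 is prime, so its only divisors are 1 and 199; count = 2; answer 2
Part II: R1 = 2; w = -47; a(2) = -2*(-41) - 1*(-47) = 129; iterating: a(2)=129, a(3)=-217, a(4)=305, a(5)=-393, a(6)=481, a(7)=-569, a(8)=657, a(9)=-745, a(10)=833, a(11)=-921, a(12)=1009; answer 1009
Part III: R2 = 1009; m = 12; 1*(12)^4 + 9*(12)^3 - 1*(12)^2 + 7*(12)^1 = (20736) + (15552) + (-144) + (84) = 36228; answer 36228
Part IV: R3 = 36228; d = 20; T(3) = 2*(49) + 3*(-3) + 3*(20) = 149; iterating: T(3)=149, T(4)=436, T(5)=1466, T(6)=4687, T(7)=15080, T(8)=48619, T(9)=156539, T(10)=504175, T(11)=1623824, T(12)=5229790, T(13)=16843577, T(14)=54247996, T(15)=174716093, T(16)=562706905, T(17)=1812306077; answer 1812306077

1812306077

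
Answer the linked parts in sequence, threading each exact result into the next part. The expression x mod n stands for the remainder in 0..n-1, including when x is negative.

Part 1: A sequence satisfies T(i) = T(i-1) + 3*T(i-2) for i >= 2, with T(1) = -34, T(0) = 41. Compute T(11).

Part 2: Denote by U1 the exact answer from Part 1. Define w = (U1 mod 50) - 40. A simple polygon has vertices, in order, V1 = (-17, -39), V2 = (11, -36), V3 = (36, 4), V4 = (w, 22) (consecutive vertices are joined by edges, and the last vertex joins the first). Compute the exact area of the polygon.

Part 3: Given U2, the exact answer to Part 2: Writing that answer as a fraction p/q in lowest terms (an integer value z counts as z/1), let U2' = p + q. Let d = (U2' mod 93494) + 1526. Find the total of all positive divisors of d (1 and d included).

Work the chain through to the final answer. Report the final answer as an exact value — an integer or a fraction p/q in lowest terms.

8928

Part 1: T(2) = 1*(-34) + 3*(41) = 89; iterating: T(2)=89, T(3)=-13, T(4)=254, T(5)=215, T(6)=977, T(7)=1622, T(8)=4553, T(9)=9419, T(10)=23078, T(11)=51335; answer 51335
Part 2: U1 = 51335; w = -5; cross terms: (-17*-36 - 11*-39)=1041, (11*4 - 36*-36)=1340, (36*22 - -5*4)=812, (-5*-39 - -17*22)=569; twice the area = |3762| = 3762; area = 1881; answer 1881
Part 3: U2 = 1881; threaded value p + q = 1882; d = 3408; 3408 = 2^4 * 3 * 71; sigma = (1 + 2 + 4 + 8 + 16) * (1 + 3) * (1 + 71) = 31 * 4 * 72 = 8928; answer 8928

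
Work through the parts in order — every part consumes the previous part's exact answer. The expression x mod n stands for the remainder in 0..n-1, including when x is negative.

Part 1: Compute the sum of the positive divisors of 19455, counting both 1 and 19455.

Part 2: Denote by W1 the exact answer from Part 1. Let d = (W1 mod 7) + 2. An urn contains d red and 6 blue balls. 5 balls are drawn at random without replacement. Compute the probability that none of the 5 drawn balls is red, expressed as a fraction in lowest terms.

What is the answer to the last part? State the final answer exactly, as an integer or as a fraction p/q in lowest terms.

Part 1: 19455 = 3 * 5 * 1297; sigma = (1 + 3) * (1 + 5) * (1 + 1297) = 4 * 6 * 1298 = 31152; answer 31152
Part 2: W1 = 31152; d = 4; total draws C(10,5) = 252; favorable C(6,5) = 6; P = 1/42; answer 1/42

1/42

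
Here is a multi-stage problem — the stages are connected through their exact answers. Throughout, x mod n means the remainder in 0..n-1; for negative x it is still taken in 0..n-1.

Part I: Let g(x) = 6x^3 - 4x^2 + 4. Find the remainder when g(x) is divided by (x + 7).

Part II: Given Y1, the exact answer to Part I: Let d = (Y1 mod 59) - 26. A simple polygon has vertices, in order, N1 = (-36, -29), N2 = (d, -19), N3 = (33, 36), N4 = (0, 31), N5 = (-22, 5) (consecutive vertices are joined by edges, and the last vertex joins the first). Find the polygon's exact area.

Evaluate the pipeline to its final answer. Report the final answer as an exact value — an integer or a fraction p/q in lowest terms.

5459/2

Part I: remainder = value at the root: 6*(-7)^3 - 4*(-7)^2 + 4 = (-2058) + (-196) + (4) = -2250; answer -2250
Part II: Y1 = -2250; d = 25; cross terms: (-36*-19 - 25*-29)=1409, (25*36 - 33*-19)=1527, (33*31 - 0*36)=1023, (0*5 - -22*31)=682, (-22*-29 - -36*5)=818; twice the area = |5459| = 5459; area = 5459/2; answer 5459/2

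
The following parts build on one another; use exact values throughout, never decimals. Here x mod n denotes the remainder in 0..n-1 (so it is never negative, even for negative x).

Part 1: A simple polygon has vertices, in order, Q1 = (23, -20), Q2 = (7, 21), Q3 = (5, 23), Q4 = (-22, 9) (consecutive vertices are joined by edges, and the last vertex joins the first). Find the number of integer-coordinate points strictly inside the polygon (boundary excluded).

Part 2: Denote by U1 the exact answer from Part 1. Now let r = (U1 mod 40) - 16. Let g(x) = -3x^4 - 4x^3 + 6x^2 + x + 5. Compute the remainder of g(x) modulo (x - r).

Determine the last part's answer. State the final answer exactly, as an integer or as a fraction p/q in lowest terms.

-2809

Part 1: cross terms: (23*21 - 7*-20)=623, (7*23 - 5*21)=56, (5*9 - -22*23)=551, (-22*-20 - 23*9)=233; twice the area = |1463| = 1463; area = 1463/2; boundary points = 1 + 2 + 1 + 1 = 5; strictly interior points = area - boundary/2 + 1 = 730; answer 730
Part 2: U1 = 730; r = -6; remainder = value at the root: -3*(-6)^4 - 4*(-6)^3 + 6*(-6)^2 + 1*(-6)^1 + 5 = (-3888) + (864) + (216) + (-6) + (5) = -2809; answer -2809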